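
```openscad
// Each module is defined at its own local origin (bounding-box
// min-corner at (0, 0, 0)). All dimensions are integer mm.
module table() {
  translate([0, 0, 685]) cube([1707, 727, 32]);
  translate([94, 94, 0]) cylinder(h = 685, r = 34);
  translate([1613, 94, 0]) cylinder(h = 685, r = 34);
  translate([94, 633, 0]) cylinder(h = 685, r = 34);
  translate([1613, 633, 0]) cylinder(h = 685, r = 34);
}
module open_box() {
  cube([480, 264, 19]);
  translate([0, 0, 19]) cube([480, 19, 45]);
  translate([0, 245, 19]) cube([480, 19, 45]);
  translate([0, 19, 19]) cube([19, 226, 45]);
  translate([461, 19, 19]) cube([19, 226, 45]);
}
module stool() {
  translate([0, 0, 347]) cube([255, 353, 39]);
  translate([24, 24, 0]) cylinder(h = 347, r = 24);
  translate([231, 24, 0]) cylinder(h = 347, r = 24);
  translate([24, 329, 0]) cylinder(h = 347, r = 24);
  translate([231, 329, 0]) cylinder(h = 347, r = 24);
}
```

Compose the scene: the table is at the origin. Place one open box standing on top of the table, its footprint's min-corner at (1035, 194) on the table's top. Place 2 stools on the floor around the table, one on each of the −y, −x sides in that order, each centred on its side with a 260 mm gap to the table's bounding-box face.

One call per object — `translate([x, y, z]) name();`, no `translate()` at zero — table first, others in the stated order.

table();
translate([1035, 194, 717]) open_box();
translate([726, -613, 0]) stool();
translate([-515, 187, 0]) stool();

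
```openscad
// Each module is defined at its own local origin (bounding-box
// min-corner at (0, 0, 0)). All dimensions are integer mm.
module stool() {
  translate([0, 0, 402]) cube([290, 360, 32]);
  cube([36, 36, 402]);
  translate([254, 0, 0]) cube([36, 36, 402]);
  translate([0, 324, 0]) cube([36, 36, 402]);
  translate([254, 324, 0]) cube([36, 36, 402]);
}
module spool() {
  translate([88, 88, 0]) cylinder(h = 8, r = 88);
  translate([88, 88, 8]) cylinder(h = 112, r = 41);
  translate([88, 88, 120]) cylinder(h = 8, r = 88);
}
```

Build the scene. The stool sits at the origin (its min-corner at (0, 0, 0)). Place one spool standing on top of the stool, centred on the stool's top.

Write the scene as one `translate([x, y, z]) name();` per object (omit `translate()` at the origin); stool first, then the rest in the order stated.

stool();
translate([57, 92, 434]) spool();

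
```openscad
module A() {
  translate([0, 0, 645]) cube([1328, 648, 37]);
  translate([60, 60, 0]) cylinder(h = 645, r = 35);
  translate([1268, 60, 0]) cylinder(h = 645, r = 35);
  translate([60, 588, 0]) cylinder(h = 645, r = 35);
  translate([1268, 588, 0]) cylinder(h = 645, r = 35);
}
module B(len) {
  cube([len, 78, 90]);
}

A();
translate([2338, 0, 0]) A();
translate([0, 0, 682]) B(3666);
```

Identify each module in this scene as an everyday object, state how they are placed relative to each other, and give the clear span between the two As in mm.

Second table starts at x = 2338; first ends at x = 1328; clear span = 2338 − 1328 = 1010 mm.

A is a table. B is a beam. A beam spans the tops of two tables. The clear span between the two tables is 1010 mm.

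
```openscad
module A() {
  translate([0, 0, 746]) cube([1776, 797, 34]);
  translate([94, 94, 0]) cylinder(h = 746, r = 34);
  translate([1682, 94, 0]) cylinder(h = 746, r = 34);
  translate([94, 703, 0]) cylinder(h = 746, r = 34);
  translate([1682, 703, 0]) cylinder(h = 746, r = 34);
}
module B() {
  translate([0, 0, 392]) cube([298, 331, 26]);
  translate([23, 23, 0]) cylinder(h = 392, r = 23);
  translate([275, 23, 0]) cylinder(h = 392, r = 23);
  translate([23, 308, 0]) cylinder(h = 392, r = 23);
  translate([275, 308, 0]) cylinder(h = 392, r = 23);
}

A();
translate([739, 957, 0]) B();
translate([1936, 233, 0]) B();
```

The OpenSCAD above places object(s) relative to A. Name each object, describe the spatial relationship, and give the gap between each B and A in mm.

Each stool's nearest face is 160 mm from the table's bounding box.

A is a table. B is a stool. Two stools sit around the table at the +y, +x sides. The gap between each stool and the table is 160 mm.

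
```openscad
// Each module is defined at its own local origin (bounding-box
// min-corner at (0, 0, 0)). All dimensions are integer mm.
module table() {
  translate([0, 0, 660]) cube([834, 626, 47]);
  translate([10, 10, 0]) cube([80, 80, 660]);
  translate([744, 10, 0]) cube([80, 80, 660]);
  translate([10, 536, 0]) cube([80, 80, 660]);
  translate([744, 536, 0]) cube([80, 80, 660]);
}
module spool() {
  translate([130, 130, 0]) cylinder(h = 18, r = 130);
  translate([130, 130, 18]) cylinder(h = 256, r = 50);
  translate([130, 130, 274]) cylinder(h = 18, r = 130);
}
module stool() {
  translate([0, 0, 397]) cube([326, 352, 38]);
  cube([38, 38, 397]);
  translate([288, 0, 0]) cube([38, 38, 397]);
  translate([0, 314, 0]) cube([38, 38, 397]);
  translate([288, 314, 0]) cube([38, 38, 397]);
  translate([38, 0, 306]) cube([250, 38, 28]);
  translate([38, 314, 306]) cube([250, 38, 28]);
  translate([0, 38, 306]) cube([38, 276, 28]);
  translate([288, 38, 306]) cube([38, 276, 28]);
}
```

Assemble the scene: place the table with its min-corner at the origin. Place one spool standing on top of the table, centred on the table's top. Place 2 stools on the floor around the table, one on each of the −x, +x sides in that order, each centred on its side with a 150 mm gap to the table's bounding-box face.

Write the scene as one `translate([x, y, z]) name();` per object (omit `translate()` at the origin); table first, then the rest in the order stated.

table();
translate([287, 183, 707]) spool();
translate([-476, 137, 0]) stool();
translate([984, 137, 0]) stool();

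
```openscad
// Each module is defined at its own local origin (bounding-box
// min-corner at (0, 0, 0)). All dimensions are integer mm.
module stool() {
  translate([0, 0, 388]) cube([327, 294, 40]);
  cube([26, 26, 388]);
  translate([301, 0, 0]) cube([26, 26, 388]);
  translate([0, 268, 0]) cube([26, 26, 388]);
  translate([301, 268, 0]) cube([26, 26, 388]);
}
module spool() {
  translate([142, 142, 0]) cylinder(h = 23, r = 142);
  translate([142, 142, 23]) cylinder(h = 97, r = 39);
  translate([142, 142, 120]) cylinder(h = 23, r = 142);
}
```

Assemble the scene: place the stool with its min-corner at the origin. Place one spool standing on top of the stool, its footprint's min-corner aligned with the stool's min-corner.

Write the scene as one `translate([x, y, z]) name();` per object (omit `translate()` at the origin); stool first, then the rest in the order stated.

stool();
translate([0, 0, 428]) spool();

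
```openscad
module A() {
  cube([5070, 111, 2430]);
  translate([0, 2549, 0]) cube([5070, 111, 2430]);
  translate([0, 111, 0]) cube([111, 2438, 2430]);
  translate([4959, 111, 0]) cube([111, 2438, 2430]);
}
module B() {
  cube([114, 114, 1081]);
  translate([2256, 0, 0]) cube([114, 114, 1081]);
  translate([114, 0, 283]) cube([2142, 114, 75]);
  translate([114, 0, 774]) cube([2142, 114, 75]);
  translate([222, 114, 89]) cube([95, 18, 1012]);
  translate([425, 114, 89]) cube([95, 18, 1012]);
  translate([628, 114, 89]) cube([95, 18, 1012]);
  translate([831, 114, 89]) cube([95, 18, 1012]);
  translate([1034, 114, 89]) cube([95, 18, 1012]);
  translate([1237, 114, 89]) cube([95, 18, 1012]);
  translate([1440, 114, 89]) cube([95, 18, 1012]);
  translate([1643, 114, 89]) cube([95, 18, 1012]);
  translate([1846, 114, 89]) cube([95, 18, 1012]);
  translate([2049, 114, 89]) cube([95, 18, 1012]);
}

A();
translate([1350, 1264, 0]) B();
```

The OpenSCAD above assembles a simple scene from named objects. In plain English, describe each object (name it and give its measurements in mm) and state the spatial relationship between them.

A is the wall frame of a small rectangular building: four walls, each 2430 mm tall and 111 mm thick, enclosing a footprint 5070 mm (x) by 2660 mm (y) outside-to-outside, with no floor or roof. The front and back walls (the −y and +y sides) span the full width; the two side walls fit between them.

B is a fence section. Two 114×114 mm posts, 1081 mm tall, stand on the floor with a clear span of 2142 mm between their inner faces. Two horizontal rails of 114×75 mm section span the gap between the posts with their undersides at z = 283 mm and z = 774 mm, flush with the posts' −y face. 10 pickets, each 95 mm wide, 18 mm thick and 1012 mm tall, are fixed to the +y face of the rails with their bottoms at z = 89 mm, evenly spaced across the span with equal gaps (rounded down to the nearest mm) at the −x end and between each pair — any rounding remainder accumulates at the +x end.

The fence section sits inside the house frame, centred.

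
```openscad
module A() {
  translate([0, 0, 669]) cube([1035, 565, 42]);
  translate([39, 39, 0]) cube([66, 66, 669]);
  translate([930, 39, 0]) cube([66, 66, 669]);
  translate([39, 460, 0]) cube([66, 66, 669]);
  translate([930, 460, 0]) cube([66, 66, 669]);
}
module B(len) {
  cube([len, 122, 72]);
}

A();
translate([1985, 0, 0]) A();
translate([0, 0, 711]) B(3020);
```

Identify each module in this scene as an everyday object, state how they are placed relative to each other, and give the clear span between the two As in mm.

A is a table. B is a beam. A beam spans the tops of two tables. The clear span between the two tables is 950 mm.

Second table starts at x = 1985; first ends at x = 1035; clear span = 1985 − 1035 = 950 mm.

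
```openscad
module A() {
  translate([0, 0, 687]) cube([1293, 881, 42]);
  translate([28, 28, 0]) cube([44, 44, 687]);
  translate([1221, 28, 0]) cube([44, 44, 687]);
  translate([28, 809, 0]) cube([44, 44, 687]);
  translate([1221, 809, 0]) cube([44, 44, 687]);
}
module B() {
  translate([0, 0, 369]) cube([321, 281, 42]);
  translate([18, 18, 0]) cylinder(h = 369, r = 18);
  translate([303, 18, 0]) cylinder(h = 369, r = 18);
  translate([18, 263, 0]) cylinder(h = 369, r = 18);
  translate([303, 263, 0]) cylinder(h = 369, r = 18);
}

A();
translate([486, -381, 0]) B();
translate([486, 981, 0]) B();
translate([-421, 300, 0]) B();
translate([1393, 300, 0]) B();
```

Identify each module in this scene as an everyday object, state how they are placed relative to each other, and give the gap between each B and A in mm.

Each stool's nearest face is 100 mm from the table's bounding box.

A is a table. B is a stool. Four stools sit around the table at the −y, +y, −x, +x sides. The gap between each stool and the table is 100 mm.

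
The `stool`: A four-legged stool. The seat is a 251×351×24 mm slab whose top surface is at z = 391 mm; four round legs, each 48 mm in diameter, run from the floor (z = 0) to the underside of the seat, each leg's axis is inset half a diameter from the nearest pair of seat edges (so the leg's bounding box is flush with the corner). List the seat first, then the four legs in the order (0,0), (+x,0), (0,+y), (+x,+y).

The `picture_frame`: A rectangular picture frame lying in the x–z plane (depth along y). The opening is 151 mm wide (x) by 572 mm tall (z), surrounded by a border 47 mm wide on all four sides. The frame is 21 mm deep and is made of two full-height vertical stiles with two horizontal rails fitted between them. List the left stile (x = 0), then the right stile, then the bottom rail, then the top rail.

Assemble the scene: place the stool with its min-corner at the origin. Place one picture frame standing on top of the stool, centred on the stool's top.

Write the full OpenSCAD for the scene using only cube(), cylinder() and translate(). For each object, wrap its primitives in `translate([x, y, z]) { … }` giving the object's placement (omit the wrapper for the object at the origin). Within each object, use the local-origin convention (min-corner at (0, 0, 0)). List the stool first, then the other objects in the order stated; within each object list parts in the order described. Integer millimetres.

translate([0, 0, 367]) cube([251, 351, 24]);
translate([24, 24, 0]) cylinder(h = 367, r = 24);
translate([227, 24, 0]) cylinder(h = 367, r = 24);
translate([24, 327, 0]) cylinder(h = 367, r = 24);
translate([227, 327, 0]) cylinder(h = 367, r = 24);
translate([3, 165, 391]) {
  cube([47, 21, 666]);
  translate([198, 0, 0]) cube([47, 21, 666]);
  translate([47, 0, 0]) cube([151, 21, 47]);
  translate([47, 0, 619]) cube([151, 21, 47]);
}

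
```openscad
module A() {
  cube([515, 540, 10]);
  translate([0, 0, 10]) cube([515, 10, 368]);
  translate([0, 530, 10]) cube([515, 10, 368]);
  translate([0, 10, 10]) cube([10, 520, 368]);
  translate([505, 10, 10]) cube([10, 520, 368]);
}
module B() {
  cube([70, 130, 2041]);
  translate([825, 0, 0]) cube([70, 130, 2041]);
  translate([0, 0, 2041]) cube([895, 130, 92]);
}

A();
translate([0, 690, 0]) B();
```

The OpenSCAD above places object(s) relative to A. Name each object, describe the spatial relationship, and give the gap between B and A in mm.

A is an open box. B is a door frame. The door frame is on the floor beside the open box on its +y side. The gap between the door frame and the open box is 150 mm.

The door frame's nearest face is 150 mm from the open box's +y face.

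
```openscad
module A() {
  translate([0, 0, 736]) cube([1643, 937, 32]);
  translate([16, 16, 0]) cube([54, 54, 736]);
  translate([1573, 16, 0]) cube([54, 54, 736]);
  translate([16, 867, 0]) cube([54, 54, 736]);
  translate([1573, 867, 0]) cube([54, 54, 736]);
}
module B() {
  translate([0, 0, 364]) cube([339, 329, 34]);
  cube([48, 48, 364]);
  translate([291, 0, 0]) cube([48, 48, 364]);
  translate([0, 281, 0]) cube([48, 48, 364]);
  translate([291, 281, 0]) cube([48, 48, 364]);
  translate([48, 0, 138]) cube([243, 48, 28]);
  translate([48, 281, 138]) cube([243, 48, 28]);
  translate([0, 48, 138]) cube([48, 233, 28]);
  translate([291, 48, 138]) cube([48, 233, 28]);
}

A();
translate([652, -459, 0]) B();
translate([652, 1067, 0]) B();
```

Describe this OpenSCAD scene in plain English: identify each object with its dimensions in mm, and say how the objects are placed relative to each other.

A is a table with a 1643×937 mm rectangular top, 32 mm thick, top surface at z = 768 mm, supported by four 54×54 mm square legs, each inset 16 mm from the nearest pair of top edges, running from the floor.

B is a simple wooden stool: a rectangular seat 339 mm (x) by 329 mm (y), 34 mm thick, top face at z = 398 mm, on four square legs, each 48×48 mm in cross-section. The legs rest on z = 0, each flush with a corner of the seat. Four stretchers, 48 mm wide and 28 mm tall, connect adjacent legs with their undersides at z = 138 mm, each running between the inner faces of the legs it joins and aligned with the legs' outer faces on the other axis.

Two stools sit around the table at the −y, +y sides.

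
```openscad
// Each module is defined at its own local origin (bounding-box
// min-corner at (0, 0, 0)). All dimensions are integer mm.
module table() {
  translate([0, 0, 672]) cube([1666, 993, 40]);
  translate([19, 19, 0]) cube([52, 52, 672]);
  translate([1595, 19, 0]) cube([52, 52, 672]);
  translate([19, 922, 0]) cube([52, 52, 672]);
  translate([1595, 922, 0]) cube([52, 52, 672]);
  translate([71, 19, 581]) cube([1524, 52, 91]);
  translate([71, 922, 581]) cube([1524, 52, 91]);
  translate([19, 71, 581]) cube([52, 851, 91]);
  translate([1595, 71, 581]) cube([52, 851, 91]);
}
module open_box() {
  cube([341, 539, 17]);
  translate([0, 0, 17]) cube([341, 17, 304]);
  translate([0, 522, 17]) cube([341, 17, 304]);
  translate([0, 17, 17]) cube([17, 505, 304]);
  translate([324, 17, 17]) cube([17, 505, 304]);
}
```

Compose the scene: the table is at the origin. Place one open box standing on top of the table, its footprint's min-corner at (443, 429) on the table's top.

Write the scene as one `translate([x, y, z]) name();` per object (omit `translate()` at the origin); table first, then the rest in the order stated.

table();
translate([443, 429, 712]) open_box();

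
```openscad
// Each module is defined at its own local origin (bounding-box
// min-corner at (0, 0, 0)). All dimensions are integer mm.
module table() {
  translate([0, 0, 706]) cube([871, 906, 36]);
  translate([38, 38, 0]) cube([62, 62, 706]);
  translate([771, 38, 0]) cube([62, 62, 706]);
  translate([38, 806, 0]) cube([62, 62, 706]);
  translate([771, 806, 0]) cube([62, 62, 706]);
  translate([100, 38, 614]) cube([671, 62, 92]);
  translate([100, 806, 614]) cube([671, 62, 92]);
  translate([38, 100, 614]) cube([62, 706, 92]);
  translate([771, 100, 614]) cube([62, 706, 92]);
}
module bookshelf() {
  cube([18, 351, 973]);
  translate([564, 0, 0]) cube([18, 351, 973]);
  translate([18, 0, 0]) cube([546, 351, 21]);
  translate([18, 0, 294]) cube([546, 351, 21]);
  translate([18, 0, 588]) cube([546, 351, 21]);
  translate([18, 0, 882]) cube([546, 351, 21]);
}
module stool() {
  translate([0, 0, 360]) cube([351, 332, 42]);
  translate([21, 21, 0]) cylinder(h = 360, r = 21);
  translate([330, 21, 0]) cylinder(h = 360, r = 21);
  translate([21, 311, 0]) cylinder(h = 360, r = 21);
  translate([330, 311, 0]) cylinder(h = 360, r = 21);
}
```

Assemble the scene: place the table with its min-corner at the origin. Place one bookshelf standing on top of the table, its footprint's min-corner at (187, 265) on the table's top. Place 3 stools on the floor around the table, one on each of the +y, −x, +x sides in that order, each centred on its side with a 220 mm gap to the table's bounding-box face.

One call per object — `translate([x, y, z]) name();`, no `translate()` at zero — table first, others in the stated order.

table();
translate([187, 265, 742]) bookshelf();
translate([260, 1126, 0]) stool();
translate([-571, 287, 0]) stool();
translate([1091, 287, 0]) stool();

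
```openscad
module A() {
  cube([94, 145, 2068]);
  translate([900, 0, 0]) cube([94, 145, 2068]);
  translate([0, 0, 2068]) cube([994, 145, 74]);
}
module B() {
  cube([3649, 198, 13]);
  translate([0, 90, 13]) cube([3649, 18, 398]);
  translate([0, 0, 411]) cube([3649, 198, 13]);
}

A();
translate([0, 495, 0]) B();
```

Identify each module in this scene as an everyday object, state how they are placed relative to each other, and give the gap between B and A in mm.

The I-beam's nearest face is 350 mm from the door frame's +y face.

A is a door frame. B is an I-beam. The I-beam is on the floor beside the door frame on its +y side. The gap between the I-beam and the door frame is 350 mm.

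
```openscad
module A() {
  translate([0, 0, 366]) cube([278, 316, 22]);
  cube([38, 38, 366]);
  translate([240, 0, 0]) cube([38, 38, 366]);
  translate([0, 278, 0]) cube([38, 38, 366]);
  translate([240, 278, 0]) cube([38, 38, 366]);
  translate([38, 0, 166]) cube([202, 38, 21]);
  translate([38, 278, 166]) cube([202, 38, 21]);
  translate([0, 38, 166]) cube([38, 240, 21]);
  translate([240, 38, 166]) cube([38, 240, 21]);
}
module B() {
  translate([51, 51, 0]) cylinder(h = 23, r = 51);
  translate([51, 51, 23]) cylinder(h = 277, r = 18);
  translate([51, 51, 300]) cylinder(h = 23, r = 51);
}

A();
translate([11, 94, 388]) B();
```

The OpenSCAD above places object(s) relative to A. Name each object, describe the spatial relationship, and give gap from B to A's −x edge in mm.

The spool's min-x is at 11; the stool's min-x is 0; gap = 11 mm.

A is a stool. B is a spool. The spool is on top of the stool. The gap from the spool to the stool's −x edge is 11 mm.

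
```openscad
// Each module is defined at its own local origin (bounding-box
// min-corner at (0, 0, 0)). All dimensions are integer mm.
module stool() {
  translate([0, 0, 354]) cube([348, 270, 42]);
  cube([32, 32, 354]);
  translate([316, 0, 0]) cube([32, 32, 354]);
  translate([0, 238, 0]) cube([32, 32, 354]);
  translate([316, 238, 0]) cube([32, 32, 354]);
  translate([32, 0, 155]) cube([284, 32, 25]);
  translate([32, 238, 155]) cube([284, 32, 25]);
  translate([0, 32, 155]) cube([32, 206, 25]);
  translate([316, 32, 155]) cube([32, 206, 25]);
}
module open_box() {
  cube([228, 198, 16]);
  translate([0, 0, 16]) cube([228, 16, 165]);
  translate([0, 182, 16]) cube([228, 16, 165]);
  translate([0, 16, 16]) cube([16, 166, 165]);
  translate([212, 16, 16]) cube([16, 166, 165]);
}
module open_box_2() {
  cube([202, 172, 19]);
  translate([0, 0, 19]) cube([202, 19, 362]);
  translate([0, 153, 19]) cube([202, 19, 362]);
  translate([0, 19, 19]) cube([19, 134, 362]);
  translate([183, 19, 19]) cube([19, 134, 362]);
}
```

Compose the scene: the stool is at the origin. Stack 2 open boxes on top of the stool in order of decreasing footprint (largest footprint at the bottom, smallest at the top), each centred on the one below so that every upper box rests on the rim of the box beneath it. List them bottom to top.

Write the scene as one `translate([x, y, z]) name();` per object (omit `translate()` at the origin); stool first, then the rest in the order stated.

stool();
translate([60, 36, 396]) open_box();
translate([73, 49, 577]) open_box_2();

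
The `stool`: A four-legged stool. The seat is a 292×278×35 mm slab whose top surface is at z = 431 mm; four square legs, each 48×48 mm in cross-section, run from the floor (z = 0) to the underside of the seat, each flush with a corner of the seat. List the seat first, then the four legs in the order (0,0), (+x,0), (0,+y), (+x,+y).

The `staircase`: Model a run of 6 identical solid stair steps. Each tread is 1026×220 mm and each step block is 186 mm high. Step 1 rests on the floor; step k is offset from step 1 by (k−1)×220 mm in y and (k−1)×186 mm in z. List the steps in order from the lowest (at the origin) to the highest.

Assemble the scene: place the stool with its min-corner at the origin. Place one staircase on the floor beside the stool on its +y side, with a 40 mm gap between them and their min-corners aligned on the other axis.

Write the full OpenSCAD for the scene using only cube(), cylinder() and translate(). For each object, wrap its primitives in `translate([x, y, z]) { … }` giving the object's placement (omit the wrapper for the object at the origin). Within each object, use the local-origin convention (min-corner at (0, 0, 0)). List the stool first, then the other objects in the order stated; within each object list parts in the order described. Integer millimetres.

translate([0, 0, 396]) cube([292, 278, 35]);
cube([48, 48, 396]);
translate([244, 0, 0]) cube([48, 48, 396]);
translate([0, 230, 0]) cube([48, 48, 396]);
translate([244, 230, 0]) cube([48, 48, 396]);
translate([0, 318, 0]) {
  cube([1026, 220, 186]);
  translate([0, 220, 186]) cube([1026, 220, 186]);
  translate([0, 440, 372]) cube([1026, 220, 186]);
  translate([0, 660, 558]) cube([1026, 220, 186]);
  translate([0, 880, 744]) cube([1026, 220, 186]);
  translate([0, 1100, 930]) cube([1026, 220, 186]);
}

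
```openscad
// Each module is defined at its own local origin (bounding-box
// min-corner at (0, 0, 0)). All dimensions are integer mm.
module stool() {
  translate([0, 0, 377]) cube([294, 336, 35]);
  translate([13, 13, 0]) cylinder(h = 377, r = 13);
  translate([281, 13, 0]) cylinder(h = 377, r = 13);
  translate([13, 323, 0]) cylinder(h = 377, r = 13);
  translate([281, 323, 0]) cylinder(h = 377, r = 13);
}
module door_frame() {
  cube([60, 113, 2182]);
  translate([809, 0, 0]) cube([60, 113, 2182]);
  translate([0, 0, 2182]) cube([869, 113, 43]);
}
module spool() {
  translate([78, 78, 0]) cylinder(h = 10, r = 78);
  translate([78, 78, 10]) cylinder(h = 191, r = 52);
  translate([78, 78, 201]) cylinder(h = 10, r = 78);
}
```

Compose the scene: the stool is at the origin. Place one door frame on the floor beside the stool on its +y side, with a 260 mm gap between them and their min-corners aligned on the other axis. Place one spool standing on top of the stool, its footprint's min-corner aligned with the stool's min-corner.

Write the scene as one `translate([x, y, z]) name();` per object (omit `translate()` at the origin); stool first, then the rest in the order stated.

stool();
translate([0, 596, 0]) door_frame();
translate([0, 0, 412]) spool();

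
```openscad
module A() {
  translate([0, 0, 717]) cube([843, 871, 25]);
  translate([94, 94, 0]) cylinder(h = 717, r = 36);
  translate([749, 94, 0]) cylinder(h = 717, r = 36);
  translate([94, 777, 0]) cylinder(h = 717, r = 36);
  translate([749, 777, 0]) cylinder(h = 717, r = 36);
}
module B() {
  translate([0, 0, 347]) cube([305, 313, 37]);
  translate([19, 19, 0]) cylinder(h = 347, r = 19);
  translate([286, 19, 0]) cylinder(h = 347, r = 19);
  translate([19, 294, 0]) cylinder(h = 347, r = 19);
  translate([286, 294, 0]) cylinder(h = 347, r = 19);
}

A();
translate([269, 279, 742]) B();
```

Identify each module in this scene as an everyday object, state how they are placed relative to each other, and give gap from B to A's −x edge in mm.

A is a table. B is a stool. The stool is on top of the table, centred. The gap from the stool to the table's −x edge is 269 mm.

The stool's min-x is at 269; the table's min-x is 0; gap = 269 mm.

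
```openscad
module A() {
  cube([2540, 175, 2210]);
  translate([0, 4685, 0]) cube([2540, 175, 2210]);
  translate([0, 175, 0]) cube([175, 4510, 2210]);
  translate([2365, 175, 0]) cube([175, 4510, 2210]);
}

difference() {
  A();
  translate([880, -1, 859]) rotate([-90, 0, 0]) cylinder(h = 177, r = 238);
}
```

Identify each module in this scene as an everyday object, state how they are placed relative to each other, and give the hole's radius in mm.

A is a house frame. The house frame has a circular hole through its front wall. The hole's radius is 238 mm.

The subtracted cylinder has r = 238 mm.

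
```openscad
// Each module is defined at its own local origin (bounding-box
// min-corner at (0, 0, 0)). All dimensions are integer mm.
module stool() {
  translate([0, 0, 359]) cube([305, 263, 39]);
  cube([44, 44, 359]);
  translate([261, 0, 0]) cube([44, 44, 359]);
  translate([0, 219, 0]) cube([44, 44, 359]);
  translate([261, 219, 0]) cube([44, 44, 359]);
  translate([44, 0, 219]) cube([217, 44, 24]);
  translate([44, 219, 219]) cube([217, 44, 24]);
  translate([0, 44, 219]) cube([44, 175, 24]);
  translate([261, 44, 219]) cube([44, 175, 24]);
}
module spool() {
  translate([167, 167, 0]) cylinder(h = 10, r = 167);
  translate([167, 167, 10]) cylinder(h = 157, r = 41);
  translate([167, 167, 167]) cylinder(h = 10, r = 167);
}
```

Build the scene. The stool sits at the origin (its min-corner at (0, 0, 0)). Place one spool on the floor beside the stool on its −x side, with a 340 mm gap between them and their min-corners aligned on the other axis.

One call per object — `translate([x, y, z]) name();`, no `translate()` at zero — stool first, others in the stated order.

stool();
translate([-674, 0, 0]) spool();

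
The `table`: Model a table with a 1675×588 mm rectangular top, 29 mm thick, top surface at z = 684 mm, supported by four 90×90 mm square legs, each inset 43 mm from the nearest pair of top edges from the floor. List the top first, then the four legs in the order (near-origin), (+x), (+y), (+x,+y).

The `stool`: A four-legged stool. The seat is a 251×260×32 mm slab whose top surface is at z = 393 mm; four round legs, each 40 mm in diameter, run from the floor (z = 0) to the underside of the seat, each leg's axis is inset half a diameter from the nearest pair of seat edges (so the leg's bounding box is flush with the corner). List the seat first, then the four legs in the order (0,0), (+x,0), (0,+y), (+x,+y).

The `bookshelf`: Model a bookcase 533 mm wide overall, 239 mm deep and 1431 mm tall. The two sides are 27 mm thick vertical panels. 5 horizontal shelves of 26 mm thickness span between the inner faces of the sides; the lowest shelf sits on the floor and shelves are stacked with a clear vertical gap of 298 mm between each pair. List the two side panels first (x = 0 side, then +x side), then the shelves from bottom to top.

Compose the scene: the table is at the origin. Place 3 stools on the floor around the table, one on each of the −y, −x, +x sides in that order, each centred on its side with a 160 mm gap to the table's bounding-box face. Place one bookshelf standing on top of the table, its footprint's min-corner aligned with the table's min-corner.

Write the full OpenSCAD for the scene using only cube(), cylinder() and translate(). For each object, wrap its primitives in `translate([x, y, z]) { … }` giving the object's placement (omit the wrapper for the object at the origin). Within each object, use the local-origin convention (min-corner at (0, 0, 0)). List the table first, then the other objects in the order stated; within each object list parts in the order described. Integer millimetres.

translate([0, 0, 655]) cube([1675, 588, 29]);
translate([43, 43, 0]) cube([90, 90, 655]);
translate([1542, 43, 0]) cube([90, 90, 655]);
translate([43, 455, 0]) cube([90, 90, 655]);
translate([1542, 455, 0]) cube([90, 90, 655]);
translate([712, -420, 0]) {
  translate([0, 0, 361]) cube([251, 260, 32]);
  translate([20, 20, 0]) cylinder(h = 361, r = 20);
  translate([231, 20, 0]) cylinder(h = 361, r = 20);
  translate([20, 240, 0]) cylinder(h = 361, r = 20);
  translate([231, 240, 0]) cylinder(h = 361, r = 20);
}
translate([-411, 164, 0]) {
  translate([0, 0, 361]) cube([251, 260, 32]);
  translate([20, 20, 0]) cylinder(h = 361, r = 20);
  translate([231, 20, 0]) cylinder(h = 361, r = 20);
  translate([20, 240, 0]) cylinder(h = 361, r = 20);
  translate([231, 240, 0]) cylinder(h = 361, r = 20);
}
translate([1835, 164, 0]) {
  translate([0, 0, 361]) cube([251, 260, 32]);
  translate([20, 20, 0]) cylinder(h = 361, r = 20);
  translate([231, 20, 0]) cylinder(h = 361, r = 20);
  translate([20, 240, 0]) cylinder(h = 361, r = 20);
  translate([231, 240, 0]) cylinder(h = 361, r = 20);
}
translate([0, 0, 684]) {
  cube([27, 239, 1431]);
  translate([506, 0, 0]) cube([27, 239, 1431]);
  translate([27, 0, 0]) cube([479, 239, 26]);
  translate([27, 0, 324]) cube([479, 239, 26]);
  translate([27, 0, 648]) cube([479, 239, 26]);
  translate([27, 0, 972]) cube([479, 239, 26]);
  translate([27, 0, 1296]) cube([479, 239, 26]);
}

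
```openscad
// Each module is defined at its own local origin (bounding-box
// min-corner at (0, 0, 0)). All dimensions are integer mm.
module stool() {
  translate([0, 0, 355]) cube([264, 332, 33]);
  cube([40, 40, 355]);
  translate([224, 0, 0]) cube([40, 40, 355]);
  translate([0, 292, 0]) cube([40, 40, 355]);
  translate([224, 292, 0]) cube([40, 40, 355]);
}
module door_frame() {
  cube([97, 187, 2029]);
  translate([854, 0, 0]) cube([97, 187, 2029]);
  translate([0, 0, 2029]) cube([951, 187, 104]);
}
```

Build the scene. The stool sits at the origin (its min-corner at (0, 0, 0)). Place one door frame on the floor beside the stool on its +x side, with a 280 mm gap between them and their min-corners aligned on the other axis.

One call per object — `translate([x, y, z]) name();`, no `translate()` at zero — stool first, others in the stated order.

stool();
translate([544, 0, 0]) door_frame();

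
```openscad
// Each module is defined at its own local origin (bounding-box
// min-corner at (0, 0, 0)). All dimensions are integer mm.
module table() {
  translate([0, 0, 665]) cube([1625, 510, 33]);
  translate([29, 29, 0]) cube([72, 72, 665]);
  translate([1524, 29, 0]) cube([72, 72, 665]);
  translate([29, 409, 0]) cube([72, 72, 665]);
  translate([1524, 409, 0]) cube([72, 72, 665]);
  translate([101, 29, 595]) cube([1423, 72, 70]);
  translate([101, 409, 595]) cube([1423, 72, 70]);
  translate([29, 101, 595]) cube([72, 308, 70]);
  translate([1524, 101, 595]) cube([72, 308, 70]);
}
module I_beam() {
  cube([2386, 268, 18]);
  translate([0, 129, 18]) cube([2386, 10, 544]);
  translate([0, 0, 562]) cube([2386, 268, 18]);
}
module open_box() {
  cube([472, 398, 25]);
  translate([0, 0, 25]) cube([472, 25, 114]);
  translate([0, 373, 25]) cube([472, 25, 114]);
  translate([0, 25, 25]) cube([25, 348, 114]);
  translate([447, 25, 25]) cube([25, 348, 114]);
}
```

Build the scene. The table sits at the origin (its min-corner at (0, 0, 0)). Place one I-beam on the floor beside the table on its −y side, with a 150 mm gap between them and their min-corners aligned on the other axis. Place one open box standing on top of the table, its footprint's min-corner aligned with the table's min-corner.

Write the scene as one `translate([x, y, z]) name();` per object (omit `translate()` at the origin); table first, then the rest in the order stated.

table();
translate([0, -418, 0]) I_beam();
translate([0, 0, 698]) open_box();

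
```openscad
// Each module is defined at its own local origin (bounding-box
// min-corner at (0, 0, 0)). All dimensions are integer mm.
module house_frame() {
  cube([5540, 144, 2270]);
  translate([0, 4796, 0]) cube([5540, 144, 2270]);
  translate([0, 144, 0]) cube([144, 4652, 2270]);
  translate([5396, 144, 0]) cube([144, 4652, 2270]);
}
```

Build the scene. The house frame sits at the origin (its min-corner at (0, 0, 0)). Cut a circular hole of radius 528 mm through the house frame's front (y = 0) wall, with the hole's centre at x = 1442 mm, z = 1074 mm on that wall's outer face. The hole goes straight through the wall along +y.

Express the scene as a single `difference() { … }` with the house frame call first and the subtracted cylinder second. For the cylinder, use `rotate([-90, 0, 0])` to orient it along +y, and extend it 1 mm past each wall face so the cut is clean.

difference() {
  house_frame();
  translate([1442, -1, 1074]) rotate([-90, 0, 0]) cylinder(h = 146, r = 528);
}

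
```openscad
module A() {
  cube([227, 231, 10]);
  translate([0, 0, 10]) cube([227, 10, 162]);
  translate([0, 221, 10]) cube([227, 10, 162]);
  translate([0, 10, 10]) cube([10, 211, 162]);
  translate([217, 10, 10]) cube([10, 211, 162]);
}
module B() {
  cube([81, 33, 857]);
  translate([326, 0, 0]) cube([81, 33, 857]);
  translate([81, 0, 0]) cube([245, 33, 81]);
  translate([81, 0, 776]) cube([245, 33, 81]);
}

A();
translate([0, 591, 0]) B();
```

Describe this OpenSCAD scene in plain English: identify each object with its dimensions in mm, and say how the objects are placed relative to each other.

A is an open storage box with external size 227×231×172 mm and wall thickness 10 mm (the base is also 10 mm thick). The base covers the whole footprint; the four walls stand on the base, with the y-facing walls full-width and the x-facing walls fitting between their inner faces.

B is a picture frame with a 245×695 mm rectangular opening (x by z) and a uniform 81 mm border on every side. Frame depth is 33 mm along y. It is built from two vertical stiles running the full outside height and two horizontal rails spanning the gap between the stiles.

The picture frame is on the floor beside the open box on its +y side.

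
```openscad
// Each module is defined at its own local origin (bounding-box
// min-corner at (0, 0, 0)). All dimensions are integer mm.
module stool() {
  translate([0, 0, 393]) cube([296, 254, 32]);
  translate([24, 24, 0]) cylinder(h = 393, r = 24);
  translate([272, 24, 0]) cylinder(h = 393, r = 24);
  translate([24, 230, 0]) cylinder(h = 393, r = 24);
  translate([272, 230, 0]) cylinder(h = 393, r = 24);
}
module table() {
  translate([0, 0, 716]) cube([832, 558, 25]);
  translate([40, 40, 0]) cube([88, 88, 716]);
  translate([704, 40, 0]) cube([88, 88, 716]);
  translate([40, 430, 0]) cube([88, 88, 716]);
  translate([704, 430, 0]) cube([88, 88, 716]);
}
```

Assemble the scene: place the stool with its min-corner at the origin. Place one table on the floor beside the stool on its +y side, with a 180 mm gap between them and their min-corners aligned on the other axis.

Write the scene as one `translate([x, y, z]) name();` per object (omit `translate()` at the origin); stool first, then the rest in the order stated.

stool();
translate([0, 434, 0]) table();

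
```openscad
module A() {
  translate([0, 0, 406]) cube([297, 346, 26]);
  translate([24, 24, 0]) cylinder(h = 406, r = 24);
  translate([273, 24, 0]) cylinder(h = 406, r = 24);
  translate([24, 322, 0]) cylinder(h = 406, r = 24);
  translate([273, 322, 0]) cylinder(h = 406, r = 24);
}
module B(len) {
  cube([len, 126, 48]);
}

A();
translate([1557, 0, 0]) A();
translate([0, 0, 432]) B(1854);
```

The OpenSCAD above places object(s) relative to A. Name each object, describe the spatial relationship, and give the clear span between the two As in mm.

A is a stool. B is a beam. A beam spans the tops of two stools. The clear span between the two stools is 1260 mm.

Second stool starts at x = 1557; first ends at x = 297; clear span = 1557 − 297 = 1260 mm.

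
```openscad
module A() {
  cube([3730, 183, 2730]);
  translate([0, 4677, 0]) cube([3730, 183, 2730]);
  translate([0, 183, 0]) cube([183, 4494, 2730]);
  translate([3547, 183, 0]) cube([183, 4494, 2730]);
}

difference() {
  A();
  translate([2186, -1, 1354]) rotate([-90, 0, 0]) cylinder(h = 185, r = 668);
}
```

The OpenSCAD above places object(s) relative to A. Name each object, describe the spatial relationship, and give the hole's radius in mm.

The subtracted cylinder has r = 668 mm.

A is a house frame. The house frame has a circular hole through its front wall. The hole's radius is 668 mm.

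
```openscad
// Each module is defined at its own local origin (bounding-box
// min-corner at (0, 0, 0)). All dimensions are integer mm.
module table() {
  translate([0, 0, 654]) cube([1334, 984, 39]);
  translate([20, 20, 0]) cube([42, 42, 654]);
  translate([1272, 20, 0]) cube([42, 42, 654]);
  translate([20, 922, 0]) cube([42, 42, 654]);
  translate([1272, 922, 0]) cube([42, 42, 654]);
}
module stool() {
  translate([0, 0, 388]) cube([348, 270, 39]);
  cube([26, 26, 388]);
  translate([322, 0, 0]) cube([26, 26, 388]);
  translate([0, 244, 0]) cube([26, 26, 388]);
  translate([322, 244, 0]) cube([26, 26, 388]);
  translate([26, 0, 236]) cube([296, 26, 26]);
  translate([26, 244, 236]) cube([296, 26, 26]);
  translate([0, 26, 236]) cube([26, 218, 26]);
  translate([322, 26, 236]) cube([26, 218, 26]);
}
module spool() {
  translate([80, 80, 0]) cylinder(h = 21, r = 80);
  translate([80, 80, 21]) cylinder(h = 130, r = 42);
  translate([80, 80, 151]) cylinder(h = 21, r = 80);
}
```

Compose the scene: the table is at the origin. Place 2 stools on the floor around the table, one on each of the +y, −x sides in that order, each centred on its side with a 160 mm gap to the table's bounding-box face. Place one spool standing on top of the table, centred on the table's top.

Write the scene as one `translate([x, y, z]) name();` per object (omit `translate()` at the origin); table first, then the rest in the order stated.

table();
translate([493, 1144, 0]) stool();
translate([-508, 357, 0]) stool();
translate([587, 412, 693]) spool();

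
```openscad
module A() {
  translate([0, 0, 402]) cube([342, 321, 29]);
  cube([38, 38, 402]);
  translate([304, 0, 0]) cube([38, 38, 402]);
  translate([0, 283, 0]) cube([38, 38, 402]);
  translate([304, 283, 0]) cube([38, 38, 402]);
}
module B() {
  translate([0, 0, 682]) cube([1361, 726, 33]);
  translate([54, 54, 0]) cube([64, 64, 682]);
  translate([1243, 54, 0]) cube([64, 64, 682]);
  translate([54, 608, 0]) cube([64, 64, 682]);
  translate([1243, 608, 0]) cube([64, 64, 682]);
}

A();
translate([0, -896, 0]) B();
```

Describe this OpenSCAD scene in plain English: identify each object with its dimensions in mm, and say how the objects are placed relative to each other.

A is a simple wooden stool: a rectangular seat 342 mm (x) by 321 mm (y), 29 mm thick, top face at z = 431 mm, on four square legs, each 38×38 mm in cross-section. The legs rest on z = 0, each flush with a corner of the seat.

B is a table: top 1361 mm (x) × 726 mm (y), 33 mm thick, upper face at z = 715 mm, on four 64×64 mm square legs, each inset 54 mm from the nearest pair of top edges, running from z = 0 to the bottom of the top.

The table is on the floor beside the stool on its −y side.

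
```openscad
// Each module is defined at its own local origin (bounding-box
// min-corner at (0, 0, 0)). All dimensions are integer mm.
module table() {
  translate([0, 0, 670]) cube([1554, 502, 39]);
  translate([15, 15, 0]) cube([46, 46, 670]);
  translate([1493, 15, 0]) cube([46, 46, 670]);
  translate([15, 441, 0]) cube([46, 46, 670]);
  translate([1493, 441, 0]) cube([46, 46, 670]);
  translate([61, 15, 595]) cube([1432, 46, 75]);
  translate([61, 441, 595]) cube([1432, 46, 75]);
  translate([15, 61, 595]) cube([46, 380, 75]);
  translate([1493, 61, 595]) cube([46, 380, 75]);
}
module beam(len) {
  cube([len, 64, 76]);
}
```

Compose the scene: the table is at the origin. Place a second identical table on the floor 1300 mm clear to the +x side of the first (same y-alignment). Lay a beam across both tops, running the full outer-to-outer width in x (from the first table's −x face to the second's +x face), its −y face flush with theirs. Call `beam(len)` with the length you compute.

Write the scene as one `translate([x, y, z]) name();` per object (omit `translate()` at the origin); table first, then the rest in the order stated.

table();
translate([2854, 0, 0]) table();
translate([0, 0, 709]) beam(4408);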